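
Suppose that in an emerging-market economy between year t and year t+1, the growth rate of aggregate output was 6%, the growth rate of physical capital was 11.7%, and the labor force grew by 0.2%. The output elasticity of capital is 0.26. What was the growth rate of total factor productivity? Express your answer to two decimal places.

Labor's share = 1 − 0.26 = 0.74.
Physical capital: 0.26 × 11.7 = 3.042 pp.
The labor force: 0.74 × 0.2 = 0.148 pp.
TFP growth = 6 − 3.19 = 2.81%.

2.81%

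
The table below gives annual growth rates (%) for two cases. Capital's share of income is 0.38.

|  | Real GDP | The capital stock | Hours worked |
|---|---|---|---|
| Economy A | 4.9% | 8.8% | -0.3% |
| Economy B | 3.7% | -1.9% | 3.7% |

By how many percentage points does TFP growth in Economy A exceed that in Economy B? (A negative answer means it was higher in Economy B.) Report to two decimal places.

Labor's share = 1 − 0.38 = 0.62.
Economy A: TFP = 4.9 − 3.344 + 0.186 = 1.742%.
Economy B: TFP = 3.7 + 0.722 − 2.294 = 2.128%.
Difference = 1.742 − (2.128) = -0.386 pp.

-0.39 percentage points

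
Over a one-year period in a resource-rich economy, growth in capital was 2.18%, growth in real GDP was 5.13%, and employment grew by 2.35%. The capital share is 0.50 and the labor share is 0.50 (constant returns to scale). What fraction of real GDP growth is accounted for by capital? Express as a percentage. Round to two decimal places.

Capital contributed 0.5 × 2.18 = 1.09 pp.
Share of growth = 1.09 / 5.13 × 100 = 21.2476%.

Capital accounted for 21.25% of growth.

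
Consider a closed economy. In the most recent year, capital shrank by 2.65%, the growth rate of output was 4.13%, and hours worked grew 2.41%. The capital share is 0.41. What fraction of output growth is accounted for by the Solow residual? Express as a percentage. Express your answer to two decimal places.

Labor's share = 1 − 0.41 = 0.59.
Capital: 0.41 × (-2.65) = -1.0865 pp.
Hours worked: 0.59 × 2.41 = 1.4219 pp.
TFP growth = 4.13 − 0.3354 = 3.7946%.
TFP share of growth = 3.7946 / 4.13 × 100 = 91.8789%.

91.88%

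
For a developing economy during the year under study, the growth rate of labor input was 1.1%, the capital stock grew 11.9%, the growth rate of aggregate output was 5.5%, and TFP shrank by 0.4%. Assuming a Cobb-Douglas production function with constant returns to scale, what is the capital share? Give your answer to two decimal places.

0.44

gY = gA + α·gK + (1−α)·gL, so gY − gA − gL = α(gK − gL).
5.5 + 0.4 − 1.1 = α × (11.9 − 1.1).
4.8 = 10.8 α, so α = 0.4444.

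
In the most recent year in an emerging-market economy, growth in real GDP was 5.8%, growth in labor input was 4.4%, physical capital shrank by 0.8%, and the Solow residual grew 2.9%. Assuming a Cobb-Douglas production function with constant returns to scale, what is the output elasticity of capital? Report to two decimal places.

gY = gA + α·gK + (1−α)·gL, so gY − gA − gL = α(gK − gL).
5.8 − 2.9 − 4.4 = α × (-0.8 − 4.4).
-1.5 = -5.2 α, so α = 0.2885.

0.29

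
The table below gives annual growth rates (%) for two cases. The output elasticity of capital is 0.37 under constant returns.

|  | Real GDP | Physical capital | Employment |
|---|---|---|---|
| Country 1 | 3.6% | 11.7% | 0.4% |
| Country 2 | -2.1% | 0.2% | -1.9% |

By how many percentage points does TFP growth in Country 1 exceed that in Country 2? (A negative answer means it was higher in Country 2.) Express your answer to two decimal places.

Labor's share = 1 − 0.37 = 0.63.
Country 1: TFP = 3.6 − 4.329 − 0.252 = -0.981%.
Country 2: TFP = -2.1 − 0.074 + 1.197 = -0.977%.
Difference = -0.981 − (-0.977) = -0.004 pp.

0.00 percentage points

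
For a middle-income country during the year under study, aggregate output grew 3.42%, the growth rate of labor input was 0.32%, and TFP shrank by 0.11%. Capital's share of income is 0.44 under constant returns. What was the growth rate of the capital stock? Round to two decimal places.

Labor's share = 1 − 0.44 = 0.56.
gY = gA + 0.56×0.32 + 0.44×g.
0.44×g = 3.42 + 0.11 − 0.1792 = 3.3508.
g = 3.3508 / 0.44 = 7.6155%.

The capital stock grew 7.62%.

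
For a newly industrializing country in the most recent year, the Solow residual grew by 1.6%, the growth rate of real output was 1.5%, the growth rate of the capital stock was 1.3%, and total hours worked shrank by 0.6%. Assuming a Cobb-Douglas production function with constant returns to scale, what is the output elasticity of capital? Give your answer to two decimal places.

gY = gA + α·gK + (1−α)·gL, so gY − gA − gL = α(gK − gL).
1.5 − 1.6 + 0.6 = α × (1.3 − (-0.6)).
0.5 = 1.9 α, so α = 0.2632.

The output elasticity of capital is 0.26.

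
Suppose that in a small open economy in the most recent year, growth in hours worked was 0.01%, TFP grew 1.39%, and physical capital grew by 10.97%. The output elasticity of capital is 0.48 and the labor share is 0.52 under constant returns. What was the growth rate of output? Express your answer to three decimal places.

6.661%

Labor's share = 1 − 0.48 = 0.52.
Physical capital: 0.48 × 10.97 = 5.2656 pp.
Hours worked: 0.52 × 0.01 = 0.0052 pp.
Output growth = 1.39 + 5.2708 = 6.6608%.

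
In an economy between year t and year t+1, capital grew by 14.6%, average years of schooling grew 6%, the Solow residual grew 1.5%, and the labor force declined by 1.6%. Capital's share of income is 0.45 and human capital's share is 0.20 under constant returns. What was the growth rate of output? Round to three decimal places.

Labor's share = 1 − 0.45 − 0.2 = 0.35.
Capital: 0.45 × 14.6 = 6.57 pp.
Average years of schooling: 0.2 × 6 = 1.2 pp.
The labor force: 0.35 × (-1.6) = -0.56 pp.
Output growth = 1.5 + 7.21 = 8.71%.

8.710%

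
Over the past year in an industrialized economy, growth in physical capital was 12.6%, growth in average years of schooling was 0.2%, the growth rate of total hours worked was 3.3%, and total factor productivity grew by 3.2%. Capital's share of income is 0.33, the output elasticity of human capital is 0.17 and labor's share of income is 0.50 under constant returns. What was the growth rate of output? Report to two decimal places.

9.04%

Labor's share = 1 − 0.33 − 0.17 = 0.5.
Physical capital: 0.33 × 12.6 = 4.158 pp.
Average years of schooling: 0.17 × 0.2 = 0.034 pp.
Total hours worked: 0.5 × 3.3 = 1.65 pp.
Output growth = 3.2 + 5.842 = 9.042%.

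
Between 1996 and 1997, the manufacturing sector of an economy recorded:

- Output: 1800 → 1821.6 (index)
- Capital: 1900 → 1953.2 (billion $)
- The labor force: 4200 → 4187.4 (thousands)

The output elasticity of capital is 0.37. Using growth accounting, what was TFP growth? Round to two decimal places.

0.35%

Output growth = (1821.6 − 1800) / 1800 = 1.2%.
Capital growth = (1953.2 − 1900) / 1900 = 2.8%.
The labor force growth = (4187.4 − 4200) / 4200 = -0.3%.
Labor's share = 1 − 0.37 = 0.63.
Capital: 0.37 × 2.8 = 1.036 pp.
The labor force: 0.63 × (-0.3) = -0.189 pp.
TFP growth = 1.2 − 0.847 = 0.353%.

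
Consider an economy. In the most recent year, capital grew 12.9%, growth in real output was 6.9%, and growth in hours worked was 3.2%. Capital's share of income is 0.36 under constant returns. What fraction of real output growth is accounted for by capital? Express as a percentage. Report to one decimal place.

Capital contributed 0.36 × 12.9 = 4.644 pp.
Share of growth = 4.644 / 6.9 × 100 = 67.304%.

Capital accounted for 67.3% of growth.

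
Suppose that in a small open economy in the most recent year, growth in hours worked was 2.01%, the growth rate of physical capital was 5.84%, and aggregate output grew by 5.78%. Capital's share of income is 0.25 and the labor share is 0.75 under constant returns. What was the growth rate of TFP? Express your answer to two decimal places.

Labor's share = 1 − 0.25 = 0.75.
Physical capital: 0.25 × 5.84 = 1.46 pp.
Hours worked: 0.75 × 2.01 = 1.5075 pp.
TFP growth = 5.78 − 2.9675 = 2.8125%.

TFP growth was 2.81%.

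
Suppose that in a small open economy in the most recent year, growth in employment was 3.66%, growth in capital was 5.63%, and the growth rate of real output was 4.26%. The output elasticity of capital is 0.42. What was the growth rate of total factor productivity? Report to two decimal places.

Labor's share = 1 − 0.42 = 0.58.
Capital: 0.42 × 5.63 = 2.3646 pp.
Employment: 0.58 × 3.66 = 2.1228 pp.
TFP growth = 4.26 − 4.4874 = -0.2274%.

-0.23%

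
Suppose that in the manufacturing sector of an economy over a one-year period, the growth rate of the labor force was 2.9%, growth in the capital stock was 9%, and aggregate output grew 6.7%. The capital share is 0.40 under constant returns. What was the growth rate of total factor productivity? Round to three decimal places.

Labor's share = 1 − 0.4 = 0.6.
The capital stock: 0.4 × 9 = 3.6 pp.
The labor force: 0.6 × 2.9 = 1.74 pp.
TFP growth = 6.7 − 5.34 = 1.36%.

1.360%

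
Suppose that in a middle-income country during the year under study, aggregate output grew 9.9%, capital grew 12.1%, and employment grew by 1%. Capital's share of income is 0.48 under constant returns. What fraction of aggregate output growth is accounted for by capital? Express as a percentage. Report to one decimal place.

58.7%

Capital contributed 0.48 × 12.1 = 5.808 pp.
Share of growth = 5.808 / 9.9 × 100 = 58.667%.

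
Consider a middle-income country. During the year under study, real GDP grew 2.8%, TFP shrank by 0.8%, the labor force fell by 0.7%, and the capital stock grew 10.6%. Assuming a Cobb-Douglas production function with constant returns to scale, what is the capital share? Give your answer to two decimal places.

The capital share is 0.38.

gY = gA + α·gK + (1−α)·gL, so gY − gA − gL = α(gK − gL).
2.8 + 0.8 + 0.7 = α × (10.6 − (-0.7)).
4.3 = 11.3 α, so α = 0.3805.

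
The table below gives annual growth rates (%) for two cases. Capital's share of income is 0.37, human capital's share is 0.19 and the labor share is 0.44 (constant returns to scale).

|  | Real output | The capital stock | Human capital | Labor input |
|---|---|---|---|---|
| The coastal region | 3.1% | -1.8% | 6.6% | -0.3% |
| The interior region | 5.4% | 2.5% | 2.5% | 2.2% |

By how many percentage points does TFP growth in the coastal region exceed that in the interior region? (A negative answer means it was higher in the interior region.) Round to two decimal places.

Labor's share = 1 − 0.37 − 0.19 = 0.44.
The coastal region: TFP = 3.1 + 0.666 − 1.254 + 0.132 = 2.644%.
The interior region: TFP = 5.4 − 0.925 − 0.475 − 0.968 = 3.032%.
Difference = 2.644 − (3.032) = -0.388 pp.

-0.39 percentage points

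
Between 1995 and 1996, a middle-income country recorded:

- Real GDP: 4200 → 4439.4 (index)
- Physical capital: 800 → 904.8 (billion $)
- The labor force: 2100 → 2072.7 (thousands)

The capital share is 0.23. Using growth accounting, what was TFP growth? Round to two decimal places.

3.69%

Real GDP growth = (4439.4 − 4200) / 4200 = 5.7%.
Physical capital growth = (904.8 − 800) / 800 = 13.1%.
The labor force growth = (2072.7 − 2100) / 2100 = -1.3%.
Labor's share = 1 − 0.23 = 0.77.
Physical capital: 0.23 × 13.1 = 3.013 pp.
The labor force: 0.77 × (-1.3) = -1.001 pp.
TFP growth = 5.7 − 2.012 = 3.688%.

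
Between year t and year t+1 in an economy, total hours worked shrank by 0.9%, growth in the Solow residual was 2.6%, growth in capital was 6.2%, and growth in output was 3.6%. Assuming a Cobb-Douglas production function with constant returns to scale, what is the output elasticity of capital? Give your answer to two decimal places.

α = 0.27

gY = gA + α·gK + (1−α)·gL, so gY − gA − gL = α(gK − gL).
3.6 − 2.6 + 0.9 = α × (6.2 − (-0.9)).
1.9 = 7.1 α, so α = 0.2676.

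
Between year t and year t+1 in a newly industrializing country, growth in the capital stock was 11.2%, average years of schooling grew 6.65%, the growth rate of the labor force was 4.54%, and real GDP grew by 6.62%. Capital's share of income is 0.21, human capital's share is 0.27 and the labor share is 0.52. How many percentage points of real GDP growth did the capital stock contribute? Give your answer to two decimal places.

Contribution = share × growth = 0.21 × 11.2 = 2.352 pp.

2.35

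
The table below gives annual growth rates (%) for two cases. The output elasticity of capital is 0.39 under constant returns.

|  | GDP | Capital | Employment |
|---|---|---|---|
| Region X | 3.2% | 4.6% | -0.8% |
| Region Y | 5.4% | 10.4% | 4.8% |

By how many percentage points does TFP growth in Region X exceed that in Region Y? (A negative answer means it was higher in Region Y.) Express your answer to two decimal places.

3.48 percentage points

Labor's share = 1 − 0.39 = 0.61.
Region X: TFP = 3.2 − 1.794 + 0.488 = 1.894%.
Region Y: TFP = 5.4 − 4.056 − 2.928 = -1.584%.
Difference = 1.894 − (-1.584) = 3.478 pp.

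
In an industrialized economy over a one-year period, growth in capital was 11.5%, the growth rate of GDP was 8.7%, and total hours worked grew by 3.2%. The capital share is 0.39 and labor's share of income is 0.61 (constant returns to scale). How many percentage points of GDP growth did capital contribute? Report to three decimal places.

Contribution = share × growth = 0.39 × 11.5 = 4.485 pp.

4.485 pp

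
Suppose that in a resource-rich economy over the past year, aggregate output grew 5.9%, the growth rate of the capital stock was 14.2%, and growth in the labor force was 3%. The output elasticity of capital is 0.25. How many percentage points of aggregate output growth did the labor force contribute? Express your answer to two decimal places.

Labor's share = 1 − 0.25 = 0.75.
Contribution = share × growth = 0.75 × 3 = 2.25 pp.

2.25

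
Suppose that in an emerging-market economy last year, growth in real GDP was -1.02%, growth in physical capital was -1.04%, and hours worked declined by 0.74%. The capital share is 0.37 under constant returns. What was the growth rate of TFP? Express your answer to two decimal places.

-0.17%

Labor's share = 1 − 0.37 = 0.63.
Physical capital: 0.37 × (-1.04) = -0.3848 pp.
Hours worked: 0.63 × (-0.74) = -0.4662 pp.
TFP growth = -1.02 + 0.851 = -0.169%.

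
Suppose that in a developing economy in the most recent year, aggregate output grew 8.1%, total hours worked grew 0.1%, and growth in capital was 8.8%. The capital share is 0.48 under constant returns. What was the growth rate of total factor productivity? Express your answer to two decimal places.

Labor's share = 1 − 0.48 = 0.52.
Capital: 0.48 × 8.8 = 4.224 pp.
Total hours worked: 0.52 × 0.1 = 0.052 pp.
TFP growth = 8.1 − 4.276 = 3.824%.

3.82%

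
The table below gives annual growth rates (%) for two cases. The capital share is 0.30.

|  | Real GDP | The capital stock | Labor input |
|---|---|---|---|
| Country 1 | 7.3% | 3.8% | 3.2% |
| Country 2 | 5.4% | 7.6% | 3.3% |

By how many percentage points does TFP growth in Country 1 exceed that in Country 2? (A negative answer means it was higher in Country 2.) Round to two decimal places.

Labor's share = 1 − 0.3 = 0.7.
Country 1: TFP = 7.3 − 1.14 − 2.24 = 3.92%.
Country 2: TFP = 5.4 − 2.28 − 2.31 = 0.81%.
Difference = 3.92 − (0.81) = 3.11 pp.

3.11 percentage points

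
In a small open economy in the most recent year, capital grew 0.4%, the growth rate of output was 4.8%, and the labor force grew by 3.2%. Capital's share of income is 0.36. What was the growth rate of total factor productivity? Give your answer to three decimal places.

Labor's share = 1 − 0.36 = 0.64.
Capital: 0.36 × 0.4 = 0.144 pp.
The labor force: 0.64 × 3.2 = 2.048 pp.
TFP growth = 4.8 − 2.192 = 2.608%.

Total factor productivity grew 2.608%.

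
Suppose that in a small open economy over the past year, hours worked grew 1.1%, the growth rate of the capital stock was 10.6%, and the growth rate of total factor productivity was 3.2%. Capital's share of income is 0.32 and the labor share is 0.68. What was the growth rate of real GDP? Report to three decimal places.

Labor's share = 1 − 0.32 = 0.68.
The capital stock: 0.32 × 10.6 = 3.392 pp.
Hours worked: 0.68 × 1.1 = 0.748 pp.
Output growth = 3.2 + 4.14 = 7.34%.

Real GDP grew 7.340%.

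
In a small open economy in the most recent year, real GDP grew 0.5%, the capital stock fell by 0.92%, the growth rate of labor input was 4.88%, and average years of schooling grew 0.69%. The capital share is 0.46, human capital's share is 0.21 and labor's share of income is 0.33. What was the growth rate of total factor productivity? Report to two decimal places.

Labor's share = 1 − 0.46 − 0.21 = 0.33.
The capital stock: 0.46 × (-0.92) = -0.4232 pp.
Average years of schooling: 0.21 × 0.69 = 0.1449 pp.
Labor input: 0.33 × 4.88 = 1.6104 pp.
TFP growth = 0.5 − 1.3321 = -0.8321%.

-0.83%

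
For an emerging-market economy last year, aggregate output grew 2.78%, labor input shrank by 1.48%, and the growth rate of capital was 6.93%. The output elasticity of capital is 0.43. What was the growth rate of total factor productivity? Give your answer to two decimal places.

Labor's share = 1 − 0.43 = 0.57.
Capital: 0.43 × 6.93 = 2.9799 pp.
Labor input: 0.57 × (-1.48) = -0.8436 pp.
TFP growth = 2.78 − 2.1363 = 0.6437%.

0.64%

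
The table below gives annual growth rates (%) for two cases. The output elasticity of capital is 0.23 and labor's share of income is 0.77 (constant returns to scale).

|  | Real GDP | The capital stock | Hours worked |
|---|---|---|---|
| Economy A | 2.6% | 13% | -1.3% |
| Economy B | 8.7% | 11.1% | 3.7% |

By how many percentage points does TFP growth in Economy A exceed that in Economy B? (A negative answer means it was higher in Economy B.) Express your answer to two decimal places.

-2.69 percentage points

Labor's share = 1 − 0.23 = 0.77.
Economy A: TFP = 2.6 − 2.99 + 1.001 = 0.611%.
Economy B: TFP = 8.7 − 2.553 − 2.849 = 3.298%.
Difference = 0.611 − (3.298) = -2.687 pp.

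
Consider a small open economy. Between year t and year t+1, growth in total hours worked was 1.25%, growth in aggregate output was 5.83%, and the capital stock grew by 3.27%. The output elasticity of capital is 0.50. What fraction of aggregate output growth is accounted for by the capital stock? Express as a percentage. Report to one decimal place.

28.0%

The capital stock contributed 0.5 × 3.27 = 1.635 pp.
Share of growth = 1.635 / 5.83 × 100 = 28.045%.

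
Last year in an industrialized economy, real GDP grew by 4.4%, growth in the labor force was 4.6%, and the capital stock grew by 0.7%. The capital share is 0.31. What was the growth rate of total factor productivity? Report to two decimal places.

1.01%

Labor's share = 1 − 0.31 = 0.69.
The capital stock: 0.31 × 0.7 = 0.217 pp.
The labor force: 0.69 × 4.6 = 3.174 pp.
TFP growth = 4.4 − 3.391 = 1.009%.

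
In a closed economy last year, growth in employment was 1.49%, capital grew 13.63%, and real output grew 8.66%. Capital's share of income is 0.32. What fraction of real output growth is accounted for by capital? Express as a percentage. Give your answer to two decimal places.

50.36%

Capital contributed 0.32 × 13.63 = 4.3616 pp.
Share of growth = 4.3616 / 8.66 × 100 = 50.3649%.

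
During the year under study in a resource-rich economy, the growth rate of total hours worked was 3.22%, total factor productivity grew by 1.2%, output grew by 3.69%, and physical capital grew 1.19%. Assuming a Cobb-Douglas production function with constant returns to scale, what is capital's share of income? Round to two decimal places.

α = 0.36

gY = gA + α·gK + (1−α)·gL, so gY − gA − gL = α(gK − gL).
3.69 − 1.2 − 3.22 = α × (1.19 − 3.22).
-0.73 = -2.03 α, so α = 0.3596.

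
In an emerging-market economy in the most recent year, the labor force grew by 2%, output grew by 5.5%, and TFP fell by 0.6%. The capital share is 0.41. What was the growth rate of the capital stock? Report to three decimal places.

12.000%

Labor's share = 1 − 0.41 = 0.59.
gY = gA + 0.59×2 + 0.41×g.
0.41×g = 5.5 + 0.6 − 1.18 = 4.92.
g = 4.92 / 0.41 = 12%.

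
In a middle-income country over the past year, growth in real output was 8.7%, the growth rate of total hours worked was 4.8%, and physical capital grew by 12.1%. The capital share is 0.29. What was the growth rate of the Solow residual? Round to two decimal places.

Labor's share = 1 − 0.29 = 0.71.
Physical capital: 0.29 × 12.1 = 3.509 pp.
Total hours worked: 0.71 × 4.8 = 3.408 pp.
TFP growth = 8.7 − 6.917 = 1.783%.

1.78%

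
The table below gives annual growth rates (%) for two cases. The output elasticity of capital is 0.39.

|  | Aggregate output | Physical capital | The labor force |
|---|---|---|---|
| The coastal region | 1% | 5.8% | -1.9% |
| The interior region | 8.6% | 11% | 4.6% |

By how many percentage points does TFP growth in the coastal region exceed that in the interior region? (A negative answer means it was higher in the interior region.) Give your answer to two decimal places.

Labor's share = 1 − 0.39 = 0.61.
The coastal region: TFP = 1 − 2.262 + 1.159 = -0.103%.
The interior region: TFP = 8.6 − 4.29 − 2.806 = 1.504%.
Difference = -0.103 − (1.504) = -1.607 pp.

-1.61 percentage points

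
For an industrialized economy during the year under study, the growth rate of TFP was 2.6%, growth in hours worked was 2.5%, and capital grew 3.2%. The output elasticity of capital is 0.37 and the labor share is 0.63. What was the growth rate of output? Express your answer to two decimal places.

Labor's share = 1 − 0.37 = 0.63.
Capital: 0.37 × 3.2 = 1.184 pp.
Hours worked: 0.63 × 2.5 = 1.575 pp.
Output growth = 2.6 + 2.759 = 5.359%.

Output grew 5.36%.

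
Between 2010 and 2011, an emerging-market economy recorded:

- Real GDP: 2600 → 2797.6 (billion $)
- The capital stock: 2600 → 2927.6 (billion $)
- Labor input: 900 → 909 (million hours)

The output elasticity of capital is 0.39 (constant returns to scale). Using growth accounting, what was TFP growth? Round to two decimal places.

2.08%

Real GDP growth = (2797.6 − 2600) / 2600 = 7.6%.
The capital stock growth = (2927.6 − 2600) / 2600 = 12.6%.
Labor input growth = (909 − 900) / 900 = 1%.
Labor's share = 1 − 0.39 = 0.61.
The capital stock: 0.39 × 12.6 = 4.914 pp.
Labor input: 0.61 × 1 = 0.61 pp.
TFP growth = 7.6 − 5.524 = 2.076%.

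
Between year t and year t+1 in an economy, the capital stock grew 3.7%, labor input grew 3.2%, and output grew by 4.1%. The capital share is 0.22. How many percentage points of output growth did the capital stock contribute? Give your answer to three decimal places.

0.814 percentage points

Contribution = share × growth = 0.22 × 3.7 = 0.814 pp.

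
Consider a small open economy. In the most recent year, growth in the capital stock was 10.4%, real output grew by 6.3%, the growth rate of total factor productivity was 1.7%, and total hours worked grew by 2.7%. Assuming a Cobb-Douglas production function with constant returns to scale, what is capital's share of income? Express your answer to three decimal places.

gY = gA + α·gK + (1−α)·gL, so gY − gA − gL = α(gK − gL).
6.3 − 1.7 − 2.7 = α × (10.4 − 2.7).
1.9 = 7.7 α, so α = 0.24675.

0.247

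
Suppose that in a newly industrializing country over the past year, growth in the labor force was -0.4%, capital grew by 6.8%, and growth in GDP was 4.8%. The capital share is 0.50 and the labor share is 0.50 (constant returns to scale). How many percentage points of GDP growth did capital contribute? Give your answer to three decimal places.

Contribution = share × growth = 0.5 × 6.8 = 3.4 pp.

3.400 percentage points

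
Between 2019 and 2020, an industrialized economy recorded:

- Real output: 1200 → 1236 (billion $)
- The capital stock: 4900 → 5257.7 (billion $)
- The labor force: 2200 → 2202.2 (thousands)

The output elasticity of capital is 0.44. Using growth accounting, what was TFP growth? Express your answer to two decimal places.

Real output growth = (1236 − 1200) / 1200 = 3%.
The capital stock growth = (5257.7 − 4900) / 4900 = 7.3%.
The labor force growth = (2202.2 − 2200) / 2200 = 0.1%.
Labor's share = 1 − 0.44 = 0.56.
The capital stock: 0.44 × 7.3 = 3.212 pp.
The labor force: 0.56 × 0.1 = 0.056 pp.
TFP growth = 3 − 3.268 = -0.268%.

-0.27%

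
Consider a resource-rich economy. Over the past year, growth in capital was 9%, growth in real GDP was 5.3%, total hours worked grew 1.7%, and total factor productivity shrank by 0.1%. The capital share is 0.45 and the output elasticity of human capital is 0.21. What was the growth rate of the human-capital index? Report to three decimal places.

Labor's share = 1 − 0.45 − 0.21 = 0.34.
gY = gA + 0.45×9 + 0.34×1.7 + 0.21×g.
0.21×g = 5.3 + 0.1 − 4.628 = 0.772.
g = 0.772 / 0.21 = 3.67619%.

The human-capital index growth was 3.676%.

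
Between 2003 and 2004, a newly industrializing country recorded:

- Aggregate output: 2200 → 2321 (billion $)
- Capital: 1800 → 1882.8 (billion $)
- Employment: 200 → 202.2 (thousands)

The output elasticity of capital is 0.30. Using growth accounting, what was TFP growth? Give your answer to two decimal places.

Aggregate output growth = (2321 − 2200) / 2200 = 5.5%.
Capital growth = (1882.8 − 1800) / 1800 = 4.6%.
Employment growth = (202.2 − 200) / 200 = 1.1%.
Labor's share = 1 − 0.3 = 0.7.
Capital: 0.3 × 4.6 = 1.38 pp.
Employment: 0.7 × 1.1 = 0.77 pp.
TFP growth = 5.5 − 2.15 = 3.35%.

3.35%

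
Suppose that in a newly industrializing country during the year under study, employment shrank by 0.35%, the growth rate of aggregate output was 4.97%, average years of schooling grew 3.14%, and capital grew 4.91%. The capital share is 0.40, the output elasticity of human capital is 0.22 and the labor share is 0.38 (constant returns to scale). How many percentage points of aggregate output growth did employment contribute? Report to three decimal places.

-0.133 percentage points

Labor's share = 1 − 0.4 − 0.22 = 0.38.
Contribution = share × growth = 0.38 × (-0.35) = -0.133 pp.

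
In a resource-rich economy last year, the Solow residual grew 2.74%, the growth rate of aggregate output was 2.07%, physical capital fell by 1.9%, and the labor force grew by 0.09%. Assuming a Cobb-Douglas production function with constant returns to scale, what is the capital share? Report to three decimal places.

The capital share is 0.382.

gY = gA + α·gK + (1−α)·gL, so gY − gA − gL = α(gK − gL).
2.07 − 2.74 − 0.09 = α × (-1.9 − 0.09).
-0.76 = -1.99 α, so α = 0.38191.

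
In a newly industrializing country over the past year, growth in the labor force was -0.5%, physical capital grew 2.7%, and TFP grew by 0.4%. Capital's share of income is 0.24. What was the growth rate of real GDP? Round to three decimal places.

Labor's share = 1 − 0.24 = 0.76.
Physical capital: 0.24 × 2.7 = 0.648 pp.
The labor force: 0.76 × (-0.5) = -0.38 pp.
Output growth = 0.4 + 0.268 = 0.668%.

0.668%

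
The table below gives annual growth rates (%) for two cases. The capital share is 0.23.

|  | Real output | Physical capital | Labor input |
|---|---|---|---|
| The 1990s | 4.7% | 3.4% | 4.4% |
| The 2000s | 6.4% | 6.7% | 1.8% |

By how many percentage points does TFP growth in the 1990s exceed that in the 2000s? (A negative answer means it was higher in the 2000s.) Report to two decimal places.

-2.94 percentage points

Labor's share = 1 − 0.23 = 0.77.
The 1990s: TFP = 4.7 − 0.782 − 3.388 = 0.53%.
The 2000s: TFP = 6.4 − 1.541 − 1.386 = 3.473%.
Difference = 0.53 − (3.473) = -2.943 pp.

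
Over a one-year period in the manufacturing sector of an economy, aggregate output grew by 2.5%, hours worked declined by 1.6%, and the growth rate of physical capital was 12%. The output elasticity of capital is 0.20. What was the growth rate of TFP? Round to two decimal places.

TFP growth was 1.38%.

Labor's share = 1 − 0.2 = 0.8.
Physical capital: 0.2 × 12 = 2.4 pp.
Hours worked: 0.8 × (-1.6) = -1.28 pp.
TFP growth = 2.5 − 1.12 = 1.38%.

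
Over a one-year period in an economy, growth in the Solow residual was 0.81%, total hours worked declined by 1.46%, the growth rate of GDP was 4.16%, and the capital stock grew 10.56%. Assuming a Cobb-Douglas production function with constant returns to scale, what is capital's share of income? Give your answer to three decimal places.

gY = gA + α·gK + (1−α)·gL, so gY − gA − gL = α(gK − gL).
4.16 − 0.81 + 1.46 = α × (10.56 − (-1.46)).
4.81 = 12.02 α, so α = 0.40017.

Capital's share of income is 0.400.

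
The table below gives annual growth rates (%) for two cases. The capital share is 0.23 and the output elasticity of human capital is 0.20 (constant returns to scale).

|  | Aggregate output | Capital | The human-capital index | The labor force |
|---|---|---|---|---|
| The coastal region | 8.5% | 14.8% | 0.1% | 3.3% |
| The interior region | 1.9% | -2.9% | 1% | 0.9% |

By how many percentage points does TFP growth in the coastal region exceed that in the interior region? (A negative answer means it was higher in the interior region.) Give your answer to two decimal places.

Labor's share = 1 − 0.23 − 0.2 = 0.57.
The coastal region: TFP = 8.5 − 3.404 − 0.02 − 1.881 = 3.195%.
The interior region: TFP = 1.9 + 0.667 − 0.2 − 0.513 = 1.854%.
Difference = 3.195 − (1.854) = 1.341 pp.

1.34 percentage points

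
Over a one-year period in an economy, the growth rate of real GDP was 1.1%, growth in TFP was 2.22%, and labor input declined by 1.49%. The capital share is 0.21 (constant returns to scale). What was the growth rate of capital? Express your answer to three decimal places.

Labor's share = 1 − 0.21 = 0.79.
gY = gA + 0.79×(-1.49) + 0.21×g.
0.21×g = 1.1 − 2.22 + 1.1771 = 0.0571.
g = 0.0571 / 0.21 = 0.2719%.

0.272%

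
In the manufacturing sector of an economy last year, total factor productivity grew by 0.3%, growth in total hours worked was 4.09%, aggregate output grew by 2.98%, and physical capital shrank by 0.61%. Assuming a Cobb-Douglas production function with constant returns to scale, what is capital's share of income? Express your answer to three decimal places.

gY = gA + α·gK + (1−α)·gL, so gY − gA − gL = α(gK − gL).
2.98 − 0.3 − 4.09 = α × (-0.61 − 4.09).
-1.41 = -4.7 α, so α = 0.3.

α = 0.300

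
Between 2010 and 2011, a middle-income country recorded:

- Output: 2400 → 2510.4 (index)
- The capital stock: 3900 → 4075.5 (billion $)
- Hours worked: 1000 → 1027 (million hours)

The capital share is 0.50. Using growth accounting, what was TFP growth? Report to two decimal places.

1.00%

Output growth = (2510.4 − 2400) / 2400 = 4.6%.
The capital stock growth = (4075.5 − 3900) / 3900 = 4.5%.
Hours worked growth = (1027 − 1000) / 1000 = 2.7%.
Labor's share = 1 − 0.5 = 0.5.
The capital stock: 0.5 × 4.5 = 2.25 pp.
Hours worked: 0.5 × 2.7 = 1.35 pp.
TFP growth = 4.6 − 3.6 = 1%.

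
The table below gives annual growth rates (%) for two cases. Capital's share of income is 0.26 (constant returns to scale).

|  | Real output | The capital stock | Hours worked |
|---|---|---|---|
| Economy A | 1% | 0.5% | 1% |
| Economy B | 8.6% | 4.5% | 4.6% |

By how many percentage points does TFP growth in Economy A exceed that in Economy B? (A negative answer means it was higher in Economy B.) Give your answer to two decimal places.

Labor's share = 1 − 0.26 = 0.74.
Economy A: TFP = 1 − 0.13 − 0.74 = 0.13%.
Economy B: TFP = 8.6 − 1.17 − 3.404 = 4.026%.
Difference = 0.13 − (4.026) = -3.896 pp.

-3.90 percentage points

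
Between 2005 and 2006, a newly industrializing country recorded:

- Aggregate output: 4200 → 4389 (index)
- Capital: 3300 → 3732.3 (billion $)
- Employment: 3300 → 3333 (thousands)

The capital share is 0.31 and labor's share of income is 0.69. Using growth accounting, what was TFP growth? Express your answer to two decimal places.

-0.25%

Aggregate output growth = (4389 − 4200) / 4200 = 4.5%.
Capital growth = (3732.3 − 3300) / 3300 = 13.1%.
Employment growth = (3333 − 3300) / 3300 = 1%.
Labor's share = 1 − 0.31 = 0.69.
Capital: 0.31 × 13.1 = 4.061 pp.
Employment: 0.69 × 1 = 0.69 pp.
TFP growth = 4.5 − 4.751 = -0.251%.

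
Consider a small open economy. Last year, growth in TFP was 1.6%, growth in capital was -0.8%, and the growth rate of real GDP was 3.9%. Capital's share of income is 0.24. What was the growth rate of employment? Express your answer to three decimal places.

3.279%

Labor's share = 1 − 0.24 = 0.76.
gY = gA + 0.24×(-0.8) + 0.76×g.
0.76×g = 3.9 − 1.6 + 0.192 = 2.492.
g = 2.492 / 0.76 = 3.27895%.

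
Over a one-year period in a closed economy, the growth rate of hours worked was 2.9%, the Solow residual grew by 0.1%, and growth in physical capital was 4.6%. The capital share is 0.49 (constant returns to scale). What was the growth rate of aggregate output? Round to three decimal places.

Labor's share = 1 − 0.49 = 0.51.
Physical capital: 0.49 × 4.6 = 2.254 pp.
Hours worked: 0.51 × 2.9 = 1.479 pp.
Output growth = 0.1 + 3.733 = 3.833%.

3.833%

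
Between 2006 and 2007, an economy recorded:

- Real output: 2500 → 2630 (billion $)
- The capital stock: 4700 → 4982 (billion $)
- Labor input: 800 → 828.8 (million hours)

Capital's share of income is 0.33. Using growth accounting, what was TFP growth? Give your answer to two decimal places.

0.81%

Real output growth = (2630 − 2500) / 2500 = 5.2%.
The capital stock growth = (4982 − 4700) / 4700 = 6%.
Labor input growth = (828.8 − 800) / 800 = 3.6%.
Labor's share = 1 − 0.33 = 0.67.
The capital stock: 0.33 × 6 = 1.98 pp.
Labor input: 0.67 × 3.6 = 2.412 pp.
TFP growth = 5.2 − 4.392 = 0.808%.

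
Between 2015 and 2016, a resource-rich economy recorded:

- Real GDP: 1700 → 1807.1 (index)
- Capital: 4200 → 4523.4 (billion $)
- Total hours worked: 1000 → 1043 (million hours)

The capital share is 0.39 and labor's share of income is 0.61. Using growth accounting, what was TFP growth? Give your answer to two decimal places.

Real GDP growth = (1807.1 − 1700) / 1700 = 6.3%.
Capital growth = (4523.4 − 4200) / 4200 = 7.7%.
Total hours worked growth = (1043 − 1000) / 1000 = 4.3%.
Labor's share = 1 − 0.39 = 0.61.
Capital: 0.39 × 7.7 = 3.003 pp.
Total hours worked: 0.61 × 4.3 = 2.623 pp.
TFP growth = 6.3 − 5.626 = 0.674%.

TFP grew 0.67%.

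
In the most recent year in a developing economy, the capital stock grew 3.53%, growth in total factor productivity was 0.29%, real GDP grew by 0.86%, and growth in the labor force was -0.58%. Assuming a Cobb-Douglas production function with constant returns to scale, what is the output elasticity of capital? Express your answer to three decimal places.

gY = gA + α·gK + (1−α)·gL, so gY − gA − gL = α(gK − gL).
0.86 − 0.29 + 0.58 = α × (3.53 − (-0.58)).
1.15 = 4.11 α, so α = 0.27981.

The output elasticity of capital is 0.280.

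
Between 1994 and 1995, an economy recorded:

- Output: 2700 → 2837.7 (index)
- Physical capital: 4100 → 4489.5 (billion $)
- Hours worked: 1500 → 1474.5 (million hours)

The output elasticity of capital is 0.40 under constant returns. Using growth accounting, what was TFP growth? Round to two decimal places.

2.32%

Output growth = (2837.7 − 2700) / 2700 = 5.1%.
Physical capital growth = (4489.5 − 4100) / 4100 = 9.5%.
Hours worked growth = (1474.5 − 1500) / 1500 = -1.7%.
Labor's share = 1 − 0.4 = 0.6.
Physical capital: 0.4 × 9.5 = 3.8 pp.
Hours worked: 0.6 × (-1.7) = -1.02 pp.
TFP growth = 5.1 − 2.78 = 2.32%.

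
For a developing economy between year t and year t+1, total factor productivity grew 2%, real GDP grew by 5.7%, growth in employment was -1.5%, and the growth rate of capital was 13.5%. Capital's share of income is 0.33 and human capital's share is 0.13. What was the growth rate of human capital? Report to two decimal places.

Labor's share = 1 − 0.33 − 0.13 = 0.54.
gY = gA + 0.33×13.5 + 0.54×(-1.5) + 0.13×g.
0.13×g = 5.7 − 2 − 3.645 = 0.055.
g = 0.055 / 0.13 = 0.4231%.

0.42%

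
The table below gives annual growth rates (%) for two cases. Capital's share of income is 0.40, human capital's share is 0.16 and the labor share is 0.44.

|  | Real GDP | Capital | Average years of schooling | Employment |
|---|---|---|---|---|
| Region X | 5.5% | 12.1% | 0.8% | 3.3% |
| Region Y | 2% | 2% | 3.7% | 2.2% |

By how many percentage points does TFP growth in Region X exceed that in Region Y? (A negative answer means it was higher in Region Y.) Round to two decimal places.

Labor's share = 1 − 0.4 − 0.16 = 0.44.
Region X: TFP = 5.5 − 4.84 − 0.128 − 1.452 = -0.92%.
Region Y: TFP = 2 − 0.8 − 0.592 − 0.968 = -0.36%.
Difference = -0.92 − (-0.36) = -0.56 pp.

-0.56 percentage points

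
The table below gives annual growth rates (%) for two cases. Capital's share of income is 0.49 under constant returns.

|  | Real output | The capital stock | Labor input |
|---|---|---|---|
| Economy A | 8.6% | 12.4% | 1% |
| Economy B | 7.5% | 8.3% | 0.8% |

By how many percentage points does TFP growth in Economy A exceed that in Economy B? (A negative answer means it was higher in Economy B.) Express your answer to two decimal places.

Labor's share = 1 − 0.49 = 0.51.
Economy A: TFP = 8.6 − 6.076 − 0.51 = 2.014%.
Economy B: TFP = 7.5 − 4.067 − 0.408 = 3.025%.
Difference = 2.014 − (3.025) = -1.011 pp.

-1.01 percentage points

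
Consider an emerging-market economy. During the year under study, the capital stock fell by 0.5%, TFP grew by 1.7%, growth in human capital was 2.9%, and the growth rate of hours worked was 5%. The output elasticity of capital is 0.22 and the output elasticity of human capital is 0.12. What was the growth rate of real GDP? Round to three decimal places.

Labor's share = 1 − 0.22 − 0.12 = 0.66.
The capital stock: 0.22 × (-0.5) = -0.11 pp.
Human capital: 0.12 × 2.9 = 0.348 pp.
Hours worked: 0.66 × 5 = 3.3 pp.
Output growth = 1.7 + 3.538 = 5.238%.

Real GDP grew 5.238%.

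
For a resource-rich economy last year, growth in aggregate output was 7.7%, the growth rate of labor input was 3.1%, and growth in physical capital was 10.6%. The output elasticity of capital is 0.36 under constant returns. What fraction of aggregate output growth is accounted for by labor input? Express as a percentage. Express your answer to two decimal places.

Labor input accounted for 25.77% of growth.

Labor's share = 1 − 0.36 = 0.64.
Labor input contributed 0.64 × 3.1 = 1.984 pp.
Share of growth = 1.984 / 7.7 × 100 = 25.7662%.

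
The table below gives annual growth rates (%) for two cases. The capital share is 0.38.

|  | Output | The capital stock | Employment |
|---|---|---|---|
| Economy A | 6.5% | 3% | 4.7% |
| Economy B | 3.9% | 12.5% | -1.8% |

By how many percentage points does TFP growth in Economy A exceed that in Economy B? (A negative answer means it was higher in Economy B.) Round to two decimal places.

2.18 percentage points

Labor's share = 1 − 0.38 = 0.62.
Economy A: TFP = 6.5 − 1.14 − 2.914 = 2.446%.
Economy B: TFP = 3.9 − 4.75 + 1.116 = 0.266%.
Difference = 2.446 − (0.266) = 2.18 pp.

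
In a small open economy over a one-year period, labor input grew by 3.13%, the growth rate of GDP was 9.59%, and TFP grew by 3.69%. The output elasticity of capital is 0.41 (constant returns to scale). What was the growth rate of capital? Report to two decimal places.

9.89%

Labor's share = 1 − 0.41 = 0.59.
gY = gA + 0.59×3.13 + 0.41×g.
0.41×g = 9.59 − 3.69 − 1.8467 = 4.0533.
g = 4.0533 / 0.41 = 9.8861%.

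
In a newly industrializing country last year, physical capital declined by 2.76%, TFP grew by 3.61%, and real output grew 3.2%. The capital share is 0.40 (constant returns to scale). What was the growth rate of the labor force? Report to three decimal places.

1.157%

Labor's share = 1 − 0.4 = 0.6.
gY = gA + 0.4×(-2.76) + 0.6×g.
0.6×g = 3.2 − 3.61 + 1.104 = 0.694.
g = 0.694 / 0.6 = 1.15667%.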